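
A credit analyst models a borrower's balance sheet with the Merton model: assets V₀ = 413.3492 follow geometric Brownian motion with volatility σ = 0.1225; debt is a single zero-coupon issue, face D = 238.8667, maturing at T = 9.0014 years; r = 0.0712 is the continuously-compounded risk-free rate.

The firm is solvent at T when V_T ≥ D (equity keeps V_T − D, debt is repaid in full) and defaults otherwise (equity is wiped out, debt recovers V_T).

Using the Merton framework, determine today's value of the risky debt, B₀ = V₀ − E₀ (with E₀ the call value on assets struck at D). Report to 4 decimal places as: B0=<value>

Apply the equity-as-call identities (strike 238.8667, horizon 9.0014 years):
d₁ = [ln(V₀/D) + (r + σ²/2)T] / (σ√T)
   = [ln(413.3492/238.8667) + (0.0712 + 0.5·0.1225²)·9.0014] / (0.1225·√9.0014)
   = [0.548387 + 0.708438] / 0.367529 = 3.419667
d₂ = d₁ − σ√T = 3.419667 − 0.367529 = 3.052139
N(d₁) = 0.999687,  N(d₂) = 0.998864,  e^(−rT) = 0.526818
E₀ = V₀·N(d₁) − D·e^(−rT)·N(d₂)
   = 413.3492·0.999687 − 238.8667·0.526818·0.998864 = 287.523249
B₀ = V₀ − E₀ = 413.3492 − 287.523249 = 125.825951

B0=125.8260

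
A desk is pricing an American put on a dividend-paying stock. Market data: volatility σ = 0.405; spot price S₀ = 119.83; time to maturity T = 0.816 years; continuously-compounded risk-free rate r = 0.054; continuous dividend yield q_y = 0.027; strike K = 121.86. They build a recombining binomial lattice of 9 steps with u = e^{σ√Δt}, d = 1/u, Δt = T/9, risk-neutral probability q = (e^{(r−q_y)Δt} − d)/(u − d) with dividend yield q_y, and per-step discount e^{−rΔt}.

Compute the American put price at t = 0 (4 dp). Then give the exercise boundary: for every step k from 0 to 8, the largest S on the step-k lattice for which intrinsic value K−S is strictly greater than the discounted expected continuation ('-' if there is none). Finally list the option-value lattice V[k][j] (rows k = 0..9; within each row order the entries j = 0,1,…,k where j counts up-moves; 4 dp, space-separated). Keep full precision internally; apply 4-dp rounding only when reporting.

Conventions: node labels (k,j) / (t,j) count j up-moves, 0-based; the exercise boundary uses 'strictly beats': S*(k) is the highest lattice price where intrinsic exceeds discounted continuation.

price = 17.4642
boundary = - - - - 73.5729 65.1263 73.5729 83.1151 93.8949
tree:
17.4642
23.5496 11.0392
30.8727 15.8438 5.9384
39.2451 22.1031 9.2135 2.4451
48.2871 29.8346 13.9392 4.1794 0.5881
56.7337 38.7700 20.4433 7.0238 1.1356 0.0000
64.2106 48.2871 28.8390 11.5417 2.1928 0.0000 0.0000
70.8292 56.7337 38.7449 18.3845 4.2342 0.0000 0.0000 0.0000
76.6879 64.2106 48.2871 27.9651 8.1760 0.0000 0.0000 0.0000 0.0000
81.8739 70.8292 56.7337 38.7449 15.7873 0.0000 0.0000 0.0000 0.0000 0.0000

Δt=0.09067  u=1.12970  d=0.88519  q=0.47957  discount=0.99512
step 9 (expiry): payoffs max(K−S,0) = 81.8739 70.8292 56.7337 38.7449 15.7873 0.0000 0.0000 0.0000 0.0000 0.0000
step 8: (k=8,j=0): S=45.1721, K−S=76.6879, hold=76.2031 ⇒ V=76.6879 exercise | (k=8,j=1): S=57.6494, K−S=64.2106, hold=63.7564 ⇒ V=64.2106 exercise | (k=8,j=2): S=73.5729, K−S=48.2871, hold=47.8718 ⇒ V=48.2871 exercise | (k=8,j=3): S=93.8949, K−S=27.9651, hold=27.5995 ⇒ V=27.9651 exercise | (k=8,j=4): S=119.8300, K−S=2.0300, hold=8.1760 ⇒ V=8.1760 continue | (k=8,j=5): S=152.9288, K−S=0.0000, hold=0.0000 ⇒ V=0.0000 continue | (k=8,j=6): S=195.1700, K−S=0.0000, hold=0.0000 ⇒ V=0.0000 continue | (k=8,j=7): S=249.0787, K−S=0.0000, hold=0.0000 ⇒ V=0.0000 continue | (k=8,j=8): S=317.8779, K−S=0.0000, hold=0.0000 ⇒ V=0.0000 continue  boundary S*=93.8949
step 7: (k=7,j=0): S=51.0308, K−S=70.8292, hold=70.3588 ⇒ V=70.8292 exercise | (k=7,j=1): S=65.1263, K−S=56.7337, hold=56.2978 ⇒ V=56.7337 exercise | (k=7,j=2): S=83.1151, K−S=38.7449, hold=38.3529 ⇒ V=38.7449 exercise | (k=7,j=3): S=106.0727, K−S=15.7873, hold=18.3845 ⇒ V=18.3845 continue | (k=7,j=4): S=135.3716, K−S=0.0000, hold=4.2342 ⇒ V=4.2342 continue | (k=7,j=5): S=172.7631, K−S=0.0000, hold=0.0000 ⇒ V=0.0000 continue | (k=7,j=6): S=220.4829, K−S=0.0000, hold=0.0000 ⇒ V=0.0000 continue | (k=7,j=7): S=281.3834, K−S=0.0000, hold=0.0000 ⇒ V=0.0000 continue  boundary S*=83.1151
step 6: (k=6,j=0): S=57.6494, K−S=64.2106, hold=63.7564 ⇒ V=64.2106 exercise | (k=6,j=1): S=73.5729, K−S=48.2871, hold=47.8718 ⇒ V=48.2871 exercise | (k=6,j=2): S=93.8949, K−S=27.9651, hold=28.8390 ⇒ V=28.8390 continue | (k=6,j=3): S=119.8300, K−S=2.0300, hold=11.5417 ⇒ V=11.5417 continue | (k=6,j=4): S=152.9288, K−S=0.0000, hold=2.1928 ⇒ V=2.1928 continue | (k=6,j=5): S=195.1700, K−S=0.0000, hold=0.0000 ⇒ V=0.0000 continue | (k=6,j=6): S=249.0787, K−S=0.0000, hold=0.0000 ⇒ V=0.0000 continue  boundary S*=73.5729
step 5: (k=5,j=0): S=65.1263, K−S=56.7337, hold=56.2978 ⇒ V=56.7337 exercise | (k=5,j=1): S=83.1151, K−S=38.7449, hold=38.7700 ⇒ V=38.7700 continue | (k=5,j=2): S=106.0727, K−S=15.7873, hold=20.4433 ⇒ V=20.4433 continue | (k=5,j=3): S=135.3716, K−S=0.0000, hold=7.0238 ⇒ V=7.0238 continue | (k=5,j=4): S=172.7631, K−S=0.0000, hold=1.1356 ⇒ V=1.1356 continue | (k=5,j=5): S=220.4829, K−S=0.0000, hold=0.0000 ⇒ V=0.0000 continue  boundary S*=65.1263
step 4: (k=4,j=0): S=73.5729, K−S=48.2871, hold=47.8837 ⇒ V=48.2871 exercise | (k=4,j=1): S=93.8949, K−S=27.9651, hold=29.8346 ⇒ V=29.8346 continue | (k=4,j=2): S=119.8300, K−S=2.0300, hold=13.9392 ⇒ V=13.9392 continue | (k=4,j=3): S=152.9288, K−S=0.0000, hold=4.1794 ⇒ V=4.1794 continue | (k=4,j=4): S=195.1700, K−S=0.0000, hold=0.5881 ⇒ V=0.5881 continue  boundary S*=73.5729
step 3: (k=3,j=0): S=83.1151, K−S=38.7449, hold=39.2451 ⇒ V=39.2451 continue | (k=3,j=1): S=106.0727, K−S=15.7873, hold=22.1031 ⇒ V=22.1031 continue | (k=3,j=2): S=135.3716, K−S=0.0000, hold=9.2135 ⇒ V=9.2135 continue | (k=3,j=3): S=172.7631, K−S=0.0000, hold=2.4451 ⇒ V=2.4451 continue  boundary S*=-
step 2: (k=2,j=0): S=93.8949, K−S=27.9651, hold=30.8727 ⇒ V=30.8727 continue | (k=2,j=1): S=119.8300, K−S=2.0300, hold=15.8438 ⇒ V=15.8438 continue | (k=2,j=2): S=152.9288, K−S=0.0000, hold=5.9384 ⇒ V=5.9384 continue  boundary S*=-
step 1: (k=1,j=0): S=106.0727, K−S=15.7873, hold=23.5496 ⇒ V=23.5496 continue | (k=1,j=1): S=135.3716, K−S=0.0000, hold=11.0392 ⇒ V=11.0392 continue  boundary S*=-
step 0: (k=0,j=0): S=119.8300, K−S=2.0300, hold=17.4642 ⇒ V=17.4642 continue  boundary S*=-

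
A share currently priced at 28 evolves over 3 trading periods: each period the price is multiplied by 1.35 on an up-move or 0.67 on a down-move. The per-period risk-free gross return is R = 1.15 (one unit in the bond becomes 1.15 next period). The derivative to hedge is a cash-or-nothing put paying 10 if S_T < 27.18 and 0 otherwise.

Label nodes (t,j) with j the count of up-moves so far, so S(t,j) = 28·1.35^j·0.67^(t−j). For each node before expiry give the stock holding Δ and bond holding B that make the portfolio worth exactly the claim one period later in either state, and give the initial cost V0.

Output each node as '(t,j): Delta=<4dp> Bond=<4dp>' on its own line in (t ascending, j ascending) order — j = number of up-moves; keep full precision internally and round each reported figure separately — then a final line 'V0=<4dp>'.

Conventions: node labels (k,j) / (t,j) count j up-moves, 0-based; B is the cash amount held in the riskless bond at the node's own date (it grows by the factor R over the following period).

No-arbitrage ⇒ martingale measure with p* = (R−d)/(u−d) = 0.7059.
Payoffs at expiry: V(3,0)=10.0000, V(3,1)=10.0000, V(3,2)=0.0000, V(3,3)=0.0000
(2,0): S=12.5692. Δ = (V_up−V_dn)/(S_up−S_dn) = (10.0000−10.0000)/(16.9684−8.4214) = 0.0000. V = [p*·10.0000 + (1−p*)·10.0000]/1.15 = 8.6957. B = V − Δ·S = 8.6957.
(2,1): S=25.3260. Δ = (V_up−V_dn)/(S_up−S_dn) = (0.0000−10.0000)/(34.1901−16.9684) = -0.5807. V = [p*·0.0000 + (1−p*)·10.0000]/1.15 = 2.5575. B = V − Δ·S = 17.2634.
(2,2): S=51.0300. Δ = (V_up−V_dn)/(S_up−S_dn) = (0.0000−0.0000)/(68.8905−34.1901) = 0.0000. V = [p*·0.0000 + (1−p*)·0.0000]/1.15 = 0.0000. B = V − Δ·S = 0.0000.
(1,0): S=18.7600. Δ = (V_up−V_dn)/(S_up−S_dn) = (2.5575−8.6957)/(25.3260−12.5692) = -0.4812. V = [p*·2.5575 + (1−p*)·8.6957]/1.15 = 3.7938. B = V − Δ·S = 12.8204.
(1,1): S=37.8000. Δ = (V_up−V_dn)/(S_up−S_dn) = (0.0000−2.5575)/(51.0300−25.3260) = -0.0995. V = [p*·0.0000 + (1−p*)·2.5575]/1.15 = 0.6541. B = V − Δ·S = 4.4152.
(0,0): S=28.0000. Δ = (V_up−V_dn)/(S_up−S_dn) = (0.6541−3.7938)/(37.8000−18.7600) = -0.1649. V = [p*·0.6541 + (1−p*)·3.7938]/1.15 = 1.3718. B = V − Δ·S = 5.9890.
Verification: the root portfolio costs Δ(0,0)·S0 + B(0,0) = 1.3718, matching V0.

(0,0): Delta=-0.1649 Bond=5.9890
(1,0): Delta=-0.4812 Bond=12.8204
(1,1): Delta=-0.0995 Bond=4.4152
(2,0): Delta=0.0000 Bond=8.6957
(2,1): Delta=-0.5807 Bond=17.2634
(2,2): Delta=0.0000 Bond=0.0000
V0=1.3718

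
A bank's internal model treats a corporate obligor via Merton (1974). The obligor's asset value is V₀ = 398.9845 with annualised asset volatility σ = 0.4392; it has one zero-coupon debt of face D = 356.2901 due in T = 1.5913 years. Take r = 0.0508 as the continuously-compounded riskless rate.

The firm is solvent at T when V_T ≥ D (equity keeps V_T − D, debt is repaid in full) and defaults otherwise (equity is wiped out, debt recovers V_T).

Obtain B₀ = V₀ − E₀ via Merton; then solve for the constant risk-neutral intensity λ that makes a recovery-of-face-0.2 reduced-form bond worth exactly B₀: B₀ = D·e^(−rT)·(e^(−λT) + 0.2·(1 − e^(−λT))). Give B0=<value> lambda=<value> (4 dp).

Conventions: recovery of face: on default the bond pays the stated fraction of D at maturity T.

Equity is a call on the firm's assets struck at D = 356.2901:
d₁ = [ln(V₀/D) + (r + σ²/2)T] / (σ√T)
   = [ln(398.9845/356.2901) + (0.0508 + 0.5·0.4392²)·1.5913] / (0.4392·√1.5913)
   = [0.113177 + 0.234316] / 0.554036 = 0.627203
d₂ = d₁ − σ√T = 0.627203 − 0.554036 = 0.073167
N(d₁) = 0.734737,  N(d₂) = 0.529163,  e^(−rT) = 0.922343
E₀ = V₀·N(d₁) − D·e^(−rT)·N(d₂)
   = 398.9845·0.734737 − 356.2901·0.922343·0.529163 = 119.254130
B₀ = V₀ − E₀ = 398.9845 − 119.254130 = 279.730370
e^(−λT) = (B₀·e^(rT)/D − 0.2)/(1 − 0.2) = (279.7304·1.084195/356.2901 − 0.2)/0.8 = 0.81402894
λ = −ln(0.81402894)/1.5913 = 0.129303

B0=279.7304 lambda=0.1293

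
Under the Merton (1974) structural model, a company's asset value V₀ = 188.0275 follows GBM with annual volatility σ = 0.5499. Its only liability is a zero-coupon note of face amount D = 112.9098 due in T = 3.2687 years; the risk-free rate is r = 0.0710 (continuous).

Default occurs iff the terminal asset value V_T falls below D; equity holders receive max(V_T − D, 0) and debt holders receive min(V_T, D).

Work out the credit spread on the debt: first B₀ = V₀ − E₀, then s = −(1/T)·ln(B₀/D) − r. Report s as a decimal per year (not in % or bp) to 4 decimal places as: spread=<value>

spread=0.0597

With assets at 188.0275 and a single debt payment of 112.9098 at 3.2687 years:
d₁ = [ln(V₀/D) + (r + σ²/2)T] / (σ√T)
   = [ln(188.0275/112.9098) + (0.0710 + 0.5·0.5499²)·3.2687] / (0.5499·√3.2687)
   = [0.509999 + 0.726289] / 0.994194 = 1.243507
d₂ = d₁ − σ√T = 1.243507 − 0.994194 = 0.249313
N(d₁) = 0.893160,  N(d₂) = 0.598441,  e^(−rT) = 0.792885
E₀ = V₀·N(d₁) − D·e^(−rT)·N(d₂)
   = 188.0275·0.893160 − 112.9098·0.792885·0.598441 = 114.363491
B₀ = V₀ − E₀ = 188.0275 − 114.363491 = 73.664009
spread = −(1/T)·ln(B₀/D) − r = −(1/3.2687)·ln(73.664009/112.9098) − 0.0710 = 0.05965590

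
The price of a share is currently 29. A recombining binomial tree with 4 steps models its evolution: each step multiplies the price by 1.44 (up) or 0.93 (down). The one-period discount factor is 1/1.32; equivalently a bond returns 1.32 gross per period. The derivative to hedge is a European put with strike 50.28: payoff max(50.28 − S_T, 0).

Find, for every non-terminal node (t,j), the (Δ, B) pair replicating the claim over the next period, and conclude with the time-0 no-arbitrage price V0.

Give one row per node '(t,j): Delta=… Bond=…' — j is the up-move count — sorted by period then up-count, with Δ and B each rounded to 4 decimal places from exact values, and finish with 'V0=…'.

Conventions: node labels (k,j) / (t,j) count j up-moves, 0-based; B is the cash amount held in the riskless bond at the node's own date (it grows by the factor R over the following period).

(0,0): Delta=-0.0669 Bond=2.1872
(1,0): Delta=-0.2781 Bond=8.5836
(1,1): Delta=-0.0249 Bond=1.1344
(2,0): Delta=-0.9216 Bond=27.4720
(2,1): Delta=-0.1502 Bond=6.3638
(2,2): Delta=0.0000 Bond=0.0000
(3,0): Delta=-1.0000 Bond=38.0909
(3,1): Delta=-0.9061 Bond=35.7006
(3,2): Delta=0.0000 Bond=0.0000
(3,3): Delta=0.0000 Bond=0.0000
V0=0.2479

Under the risk-neutral measure, an up-move has probability p* = (R−d)/(u−d) = 0.7647 and values discount at R = 1.32.
Terminal payoffs: V(4,0)=28.5865, V(4,1)=16.6901, V(4,2)=0.0000, V(4,3)=0.0000, V(4,4)=0.0000
  t=3,j=0: stock 23.3264 → up 33.5899 (V=16.6901), down 21.6935 (V=28.5865). Price 14.7646; hedge Δ=-1.0000, bond B=38.0909.
  t=3,j=1: stock 36.1182 → up 52.0102 (V=0.0000), down 33.5899 (V=16.6901). Price 2.9751; hedge Δ=-0.9061, bond B=35.7006.
  t=3,j=2: stock 55.9250 → up 80.5320 (V=0.0000), down 52.0102 (V=0.0000). Price 0.0000; hedge Δ=0.0000, bond B=0.0000.
  t=3,j=3: stock 86.5935 → up 124.6947 (V=0.0000), down 80.5320 (V=0.0000). Price 0.0000; hedge Δ=0.0000, bond B=0.0000.
  t=2,j=0: stock 25.0821 → up 36.1182 (V=2.9751), down 23.3264 (V=14.7646). Price 4.3553; hedge Δ=-0.9216, bond B=27.4720.
  t=2,j=1: stock 38.8368 → up 55.9250 (V=0.0000), down 36.1182 (V=2.9751). Price 0.5303; hedge Δ=-0.1502, bond B=6.3638.
  t=2,j=2: stock 60.1344 → up 86.5935 (V=0.0000), down 55.9250 (V=0.0000). Price 0.0000; hedge Δ=0.0000, bond B=0.0000.
  t=1,j=0: stock 26.9700 → up 38.8368 (V=0.5303), down 25.0821 (V=4.3553). Price 1.0836; hedge Δ=-0.2781, bond B=8.5836.
  t=1,j=1: stock 41.7600 → up 60.1344 (V=0.0000), down 38.8368 (V=0.5303). Price 0.0945; hedge Δ=-0.0249, bond B=1.1344.
  t=0,j=0: stock 29.0000 → up 41.7600 (V=0.0945), down 26.9700 (V=1.0836). Price 0.2479; hedge Δ=-0.0669, bond B=2.1872.
As a check, the time-0 holding Δ(0,0)·S0 + B(0,0) comes to 0.2479 — exactly V0.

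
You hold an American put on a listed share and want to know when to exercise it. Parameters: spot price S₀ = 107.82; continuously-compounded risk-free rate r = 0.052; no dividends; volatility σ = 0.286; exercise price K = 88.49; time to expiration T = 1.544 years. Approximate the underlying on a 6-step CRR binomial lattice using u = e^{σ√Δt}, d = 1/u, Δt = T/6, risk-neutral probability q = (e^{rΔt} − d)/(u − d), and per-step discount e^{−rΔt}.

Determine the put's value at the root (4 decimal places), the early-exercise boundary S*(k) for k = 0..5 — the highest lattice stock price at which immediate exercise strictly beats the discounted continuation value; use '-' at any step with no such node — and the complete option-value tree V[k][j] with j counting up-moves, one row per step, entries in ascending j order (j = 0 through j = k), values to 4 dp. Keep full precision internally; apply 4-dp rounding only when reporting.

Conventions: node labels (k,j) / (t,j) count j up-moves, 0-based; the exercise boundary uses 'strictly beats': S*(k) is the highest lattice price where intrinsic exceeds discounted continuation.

price = 4.6778
boundary = - - - - 60.3484 69.7709
tree:
4.6778
7.7162 1.8828
12.3700 3.4498 0.4274
19.1171 6.2156 0.8841 0.0000
28.1416 10.9533 1.8289 0.0000 0.0000
36.2916 18.7191 3.7831 0.0000 0.0000 0.0000
43.3409 28.1416 7.8255 0.0000 0.0000 0.0000 0.0000

Δt=0.25733, u=1.15613, d=0.86495, q=0.51006, disc=e^(-rΔt)=0.98671
k=6 terminal: V=max(K-S,0) → 43.3409 28.1416 7.8255 0.0000 0.0000 0.0000 0.0000
k=5: j=0 S=52.1984 intr=36.2916 cont=35.1153 V=36.2916[EX]; j=1 S=69.7709 intr=18.7191 cont=17.5429 V=18.7191[EX]; j=2 S=93.2590 intr=0.0000 cont=3.7831 V=3.7831[hold]; j=3 S=124.6544 intr=0.0000 cont=0.0000 V=0.0000[hold]; j=4 S=166.6190 intr=0.0000 cont=0.0000 V=0.0000[hold]; j=5 S=222.7108 intr=0.0000 cont=0.0000 V=0.0000[hold]  S*(5)=69.7709
k=4: j=0 S=60.3484 intr=28.1416 cont=26.9654 V=28.1416[EX]; j=1 S=80.6645 intr=7.8255 cont=10.9533 V=10.9533[hold]; j=2 S=107.8200 intr=0.0000 cont=1.8289 V=1.8289[hold]; j=3 S=144.1173 intr=0.0000 cont=0.0000 V=0.0000[hold]; j=4 S=192.6340 intr=0.0000 cont=0.0000 V=0.0000[hold]  S*(4)=60.3484
k=3: j=0 S=69.7709 intr=18.7191 cont=19.1171 V=19.1171[hold]; j=1 S=93.2590 intr=0.0000 cont=6.2156 V=6.2156[hold]; j=2 S=124.6544 intr=0.0000 cont=0.8841 V=0.8841[hold]; j=3 S=166.6190 intr=0.0000 cont=0.0000 V=0.0000[hold]  S*(3)=-
k=2: j=0 S=80.6645 intr=7.8255 cont=12.3700 V=12.3700[hold]; j=1 S=107.8200 intr=0.0000 cont=3.4498 V=3.4498[hold]; j=2 S=144.1173 intr=0.0000 cont=0.4274 V=0.4274[hold]  S*(2)=-
k=1: j=0 S=93.2590 intr=0.0000 cont=7.7162 V=7.7162[hold]; j=1 S=124.6544 intr=0.0000 cont=1.8828 V=1.8828[hold]  S*(1)=-
k=0: j=0 S=107.8200 intr=0.0000 cont=4.6778 V=4.6778[hold]  S*(0)=-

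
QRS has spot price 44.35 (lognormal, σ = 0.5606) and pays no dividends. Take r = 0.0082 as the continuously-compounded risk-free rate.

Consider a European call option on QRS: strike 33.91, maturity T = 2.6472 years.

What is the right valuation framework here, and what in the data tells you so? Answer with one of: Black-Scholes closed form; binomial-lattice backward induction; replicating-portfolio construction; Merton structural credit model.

framework: Black-Scholes closed form

Key observation: everything needed for the exact continuous-time valuation of the European call on QRS (strike 33.91) is given, and no feature rules the closed form out.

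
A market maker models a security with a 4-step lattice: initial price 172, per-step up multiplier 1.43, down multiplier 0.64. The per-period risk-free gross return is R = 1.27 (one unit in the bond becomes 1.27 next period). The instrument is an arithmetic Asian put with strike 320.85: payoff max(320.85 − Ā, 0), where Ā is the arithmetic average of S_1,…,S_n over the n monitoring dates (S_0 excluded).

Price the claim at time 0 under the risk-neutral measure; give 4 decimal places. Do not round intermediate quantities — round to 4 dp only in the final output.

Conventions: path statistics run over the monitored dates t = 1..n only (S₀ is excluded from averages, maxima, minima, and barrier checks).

price = 21.0497

No-arbitrage gives p* = (R−d)/(u−d) = 0.7975: enumerate every path, weight its payoff by its p*-probability, and discount by R^4.
Enumerate all 2^4 = 16 price paths (U = up ×1.43, D = down ×0.64); each path with k up-moves has probability p*^k·(1−p*)^(4−k).
DDDD: Ā=63.6192, payoff=257.2308, prob=0.001683
UDDD: Ā=142.1491, payoff=178.7009, prob=0.006625
DUDD: Ā=108.1791, payoff=212.6709, prob=0.006625
UUDD: Ā=241.7128, payoff=79.1372, prob=0.026086
DDUD: Ā=86.4383, payoff=234.4117, prob=0.006625
UDUD: Ā=193.1357, payoff=127.7143, prob=0.026086
DUUD: Ā=159.1657, payoff=161.6843, prob=0.026086
UUUD: Ā=355.6358, payoff=0.0000, prob=0.102715
DDDU: Ā=72.5242, payoff=248.3258, prob=0.006625
UDDU: Ā=162.0463, payoff=158.8037, prob=0.026086
DUDU: Ā=128.0763, payoff=192.7737, prob=0.026086
UUDU: Ā=286.1705, payoff=34.6795, prob=0.102715
DDUU: Ā=106.3355, payoff=214.5145, prob=0.026086
UDUU: Ā=237.5934, payoff=83.2566, prob=0.102715
DUUU: Ā=203.6234, payoff=117.2266, prob=0.102715
UUUU: Ā=454.9711, payoff=0.0000, prob=0.404440
Price = Σ prob·payoff / R^4 = 54.759551 / 2.601446 = 21.0497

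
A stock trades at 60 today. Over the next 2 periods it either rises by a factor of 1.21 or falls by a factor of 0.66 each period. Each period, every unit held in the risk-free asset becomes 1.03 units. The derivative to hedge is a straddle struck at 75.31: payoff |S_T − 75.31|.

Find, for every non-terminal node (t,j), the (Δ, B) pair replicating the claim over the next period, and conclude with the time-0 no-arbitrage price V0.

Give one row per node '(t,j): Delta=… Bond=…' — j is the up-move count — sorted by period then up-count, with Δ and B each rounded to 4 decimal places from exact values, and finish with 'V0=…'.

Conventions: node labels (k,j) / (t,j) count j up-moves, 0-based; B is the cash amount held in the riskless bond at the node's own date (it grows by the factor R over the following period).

(0,0): Delta=-0.5038 Bond=51.9088
(1,0): Delta=-1.0000 Bond=73.1165
(1,1): Delta=-0.3721 Bond=43.9064
V0=21.6822

Arbitrage-free pricing uses the up-move probability p* = (R−d)/(u−d) = 0.6727, discounting each step at R = 1.03.
At maturity the claim pays: V(2,0)=49.1740, V(2,1)=27.3940, V(2,2)=12.5360
Node (1,0) S=39.6000: V=(p*·27.3940+(1−p*)·49.1740)/1.03=33.5165; Δ=(27.3940−49.1740)/(47.9160−26.1360)=-1.0000; B=V−Δ·S=73.1165
Node (1,1) S=72.6000: V=(p*·12.5360+(1−p*)·27.3940)/1.03=16.8919; Δ=(12.5360−27.3940)/(87.8460−47.9160)=-0.3721; B=V−Δ·S=43.9064
Node (0,0) S=60.0000: V=(p*·16.8919+(1−p*)·33.5165)/1.03=21.6822; Δ=(16.8919−33.5165)/(72.6000−39.6000)=-0.5038; B=V−Δ·S=51.9088
As a check, the time-0 holding Δ(0,0)·S0 + B(0,0) comes to 21.6822 — exactly V0.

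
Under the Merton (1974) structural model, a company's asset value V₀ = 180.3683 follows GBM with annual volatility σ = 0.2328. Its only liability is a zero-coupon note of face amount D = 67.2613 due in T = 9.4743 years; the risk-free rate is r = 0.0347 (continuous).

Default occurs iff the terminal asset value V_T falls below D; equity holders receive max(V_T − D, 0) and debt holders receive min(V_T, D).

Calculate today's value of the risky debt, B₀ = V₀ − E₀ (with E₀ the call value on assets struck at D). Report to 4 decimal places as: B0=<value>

Work the structural quantities from V₀ = 180.3683 against face 67.2613:
d₁ = [ln(V₀/D) + (r + σ²/2)T] / (σ√T)
   = [ln(180.3683/67.2613) + (0.0347 + 0.5·0.2328²)·9.4743] / (0.2328·√9.4743)
   = [0.986416 + 0.585492] / 0.716567 = 2.193666
d₂ = d₁ − σ√T = 2.193666 − 0.716567 = 1.477100
N(d₁) = 0.985870,  N(d₂) = 0.930176,  e^(−rT) = 0.719817
E₀ = V₀·N(d₁) − D·e^(−rT)·N(d₂)
   = 180.3683·0.985870 − 67.2613·0.719817·0.930176 = 132.784528
B₀ = V₀ − E₀ = 180.3683 − 132.784528 = 47.583772

B0=47.5838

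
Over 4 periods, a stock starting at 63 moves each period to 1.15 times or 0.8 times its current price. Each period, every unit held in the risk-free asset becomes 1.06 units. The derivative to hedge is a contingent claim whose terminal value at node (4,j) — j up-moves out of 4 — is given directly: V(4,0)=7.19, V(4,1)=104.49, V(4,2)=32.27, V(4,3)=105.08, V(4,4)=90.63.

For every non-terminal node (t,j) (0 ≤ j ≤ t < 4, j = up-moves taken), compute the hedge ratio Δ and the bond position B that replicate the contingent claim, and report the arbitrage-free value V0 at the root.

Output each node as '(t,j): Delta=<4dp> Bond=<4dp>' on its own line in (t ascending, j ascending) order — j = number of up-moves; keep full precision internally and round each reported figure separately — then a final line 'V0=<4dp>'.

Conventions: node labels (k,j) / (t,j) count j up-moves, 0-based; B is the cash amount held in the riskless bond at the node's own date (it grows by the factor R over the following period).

(0,0): Delta=0.6124 Bond=28.1747
(1,0): Delta=0.9597 Bond=12.3624
(1,1): Delta=0.5288 Bond=35.9238
(2,0): Delta=-1.9139 Bond=128.9676
(2,1): Delta=1.6517 Bond=-27.0024
(2,2): Delta=0.2584 Bond=60.6074
(3,0): Delta=8.6186 Bond=-203.0283
(3,1): Delta=-4.4501 Bond=254.3059
(3,2): Delta=3.1210 Bond=-126.5593
(3,3): Delta=-0.4309 Bond=130.2911
V0=66.7587

Under the risk-neutral measure, an up-move has probability p* = (R−d)/(u−d) = 0.7429 and values discount at R = 1.06.
Payoffs at expiry: V(4,0)=7.1900, V(4,1)=104.4900, V(4,2)=32.2700, V(4,3)=105.0800, V(4,4)=90.6300
(3,0): S=32.2560. Δ = (V_up−V_dn)/(S_up−S_dn) = (104.4900−7.1900)/(37.0944−25.8048) = 8.6186. V = [p*·104.4900 + (1−p*)·7.1900]/1.06 = 74.9717. B = V − Δ·S = -203.0283.
(3,1): S=46.3680. Δ = (V_up−V_dn)/(S_up−S_dn) = (32.2700−104.4900)/(53.3232−37.0944) = -4.4501. V = [p*·32.2700 + (1−p*)·104.4900]/1.06 = 47.9631. B = V − Δ·S = 254.3059.
(3,2): S=66.6540. Δ = (V_up−V_dn)/(S_up−S_dn) = (105.0800−32.2700)/(76.6521−53.3232) = 3.1210. V = [p*·105.0800 + (1−p*)·32.2700]/1.06 = 81.4693. B = V − Δ·S = -126.5593.
(3,3): S=95.8151. Δ = (V_up−V_dn)/(S_up−S_dn) = (90.6300−105.0800)/(110.1874−76.6521) = -0.4309. V = [p*·90.6300 + (1−p*)·105.0800]/1.06 = 89.0054. B = V − Δ·S = 130.2911.
(2,0): S=40.3200. Δ = (V_up−V_dn)/(S_up−S_dn) = (47.9631−74.9717)/(46.3680−32.2560) = -1.9139. V = [p*·47.9631 + (1−p*)·74.9717]/1.06 = 51.8001. B = V − Δ·S = 128.9676.
(2,1): S=57.9600. Δ = (V_up−V_dn)/(S_up−S_dn) = (81.4693−47.9631)/(66.6540−46.3680) = 1.6517. V = [p*·81.4693 + (1−p*)·47.9631]/1.06 = 68.7296. B = V − Δ·S = -27.0024.
(2,2): S=83.3175. Δ = (V_up−V_dn)/(S_up−S_dn) = (89.0054−81.4693)/(95.8151−66.6540) = 0.2584. V = [p*·89.0054 + (1−p*)·81.4693]/1.06 = 82.1392. B = V − Δ·S = 60.6074.
(1,0): S=50.4000. Δ = (V_up−V_dn)/(S_up−S_dn) = (68.7296−51.8001)/(57.9600−40.3200) = 0.9597. V = [p*·68.7296 + (1−p*)·51.8001]/1.06 = 60.7324. B = V − Δ·S = 12.3624.
(1,1): S=72.4500. Δ = (V_up−V_dn)/(S_up−S_dn) = (82.1392−68.7296)/(83.3175−57.9600) = 0.5288. V = [p*·82.1392 + (1−p*)·68.7296]/1.06 = 74.2368. B = V − Δ·S = 35.9238.
(0,0): S=63.0000. Δ = (V_up−V_dn)/(S_up−S_dn) = (74.2368−60.7324)/(72.4500−50.4000) = 0.6124. V = [p*·74.2368 + (1−p*)·60.7324]/1.06 = 66.7587. B = V − Δ·S = 28.1747.
Check: Δ(0,0)·S0 + B(0,0) = 66.7587 = V0.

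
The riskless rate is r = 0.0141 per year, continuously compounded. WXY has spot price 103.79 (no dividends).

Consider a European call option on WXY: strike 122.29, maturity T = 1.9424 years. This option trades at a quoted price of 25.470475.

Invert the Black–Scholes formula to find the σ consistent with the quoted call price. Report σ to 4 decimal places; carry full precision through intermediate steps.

sigma = 0.5380

At σ = 0.5380 the Black–Scholes value reproduces the quote:
σ√T = 0.538·√1.9424 = 0.749811
d₁ = (ln(S/K) + (r+σ²/2)T) / (σ√T) = (ln(103.79/122.29) + (0.0141+0.538²/2)·1.9424) / 0.749811 = (-0.164026 + 0.308496) / 0.749811 = 0.192676
d₂ = d₁ − σ√T = 0.192676 − 0.749811 = -0.557135
e^{−rT} = 0.972984
N(d₁) = 0.576393,  N(d₂) = 0.288718
V = S·N(d₁) − K·e^{−rT}·N(d₂) = 59.823879 − 34.353404 = 25.470475 (matching the quote); vega is positive throughout, so no other σ reproduces this price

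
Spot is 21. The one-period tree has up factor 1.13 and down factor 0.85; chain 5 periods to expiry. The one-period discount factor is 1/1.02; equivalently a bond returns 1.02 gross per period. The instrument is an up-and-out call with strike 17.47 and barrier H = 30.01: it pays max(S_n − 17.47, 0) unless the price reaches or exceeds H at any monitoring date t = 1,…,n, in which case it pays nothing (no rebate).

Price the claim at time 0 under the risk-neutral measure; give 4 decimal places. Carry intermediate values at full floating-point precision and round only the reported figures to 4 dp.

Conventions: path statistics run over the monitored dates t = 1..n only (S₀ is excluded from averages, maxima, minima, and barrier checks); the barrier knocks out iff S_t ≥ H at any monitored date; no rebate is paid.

price = 2.9327

With p* = (R−d)/(u−d) = 0.6071, sum probability × payoff across the paths and divide by R^5.
Enumerate all 2^5 = 32 price paths (U = up ×1.13, D = down ×0.85); each path with k up-moves has probability p*^k·(1−p*)^(5−k).
DDDDD: M=17.8500, payoff=0.0000, prob=0.009358
UDDDD: M=23.7300, payoff=0.0000, prob=0.014462
DUDDD: M=20.1705, payoff=0.0000, prob=0.014462
UUDDD: M=26.8149, payoff=0.0000, prob=0.022350
DDUDD: M=17.8500, payoff=0.0000, prob=0.014462
UDUDD: M=23.7300, payoff=0.0000, prob=0.022350
DUUDD: M=22.7927, payoff=0.0000, prob=0.022350
UUUDD: M=30.3008, payoff=0.0000, prob=0.034542
DDDUD: M=17.8500, payoff=0.0000, prob=0.014462
UDDUD: M=23.7300, payoff=0.0000, prob=0.022350
DUDUD: M=20.1705, payoff=0.0000, prob=0.022350
UUDUD: M=26.8149, payoff=4.4224, prob=0.034542
DDUUD: M=19.3738, payoff=0.0000, prob=0.022350
UDUUD: M=25.7557, payoff=4.4224, prob=0.034542
DUUUD: M=25.7557, payoff=4.4224, prob=0.034542
UUUUD: M=34.2399, payoff=0.0000, prob=0.053382
DDDDU: M=17.8500, payoff=0.0000, prob=0.014462
UDDDU: M=23.7300, payoff=0.0000, prob=0.022350
DUDDU: M=20.1705, payoff=0.0000, prob=0.022350
UUDDU: M=26.8149, payoff=4.4224, prob=0.034542
DDUDU: M=17.8500, payoff=0.0000, prob=0.022350
UDUDU: M=23.7300, payoff=4.4224, prob=0.034542
DUUDU: M=22.7927, payoff=4.4224, prob=0.034542
UUUDU: M=30.3008, payoff=0.0000, prob=0.053382
DDDUU: M=17.8500, payoff=0.0000, prob=0.022350
UDDUU: M=23.7300, payoff=4.4224, prob=0.034542
DUDUU: M=21.8924, payoff=4.4224, prob=0.034542
UUDUU: M=29.1040, payoff=11.6340, prob=0.053382
DDUUU: M=21.8924, payoff=4.4224, prob=0.034542
UDUUU: M=29.1040, payoff=11.6340, prob=0.053382
DUUUU: M=29.1040, payoff=11.6340, prob=0.053382
UUUUU: M=38.6911, payoff=0.0000, prob=0.082500
Price = Σ prob·payoff / R^5 = 3.237941 / 1.104081 = 2.9327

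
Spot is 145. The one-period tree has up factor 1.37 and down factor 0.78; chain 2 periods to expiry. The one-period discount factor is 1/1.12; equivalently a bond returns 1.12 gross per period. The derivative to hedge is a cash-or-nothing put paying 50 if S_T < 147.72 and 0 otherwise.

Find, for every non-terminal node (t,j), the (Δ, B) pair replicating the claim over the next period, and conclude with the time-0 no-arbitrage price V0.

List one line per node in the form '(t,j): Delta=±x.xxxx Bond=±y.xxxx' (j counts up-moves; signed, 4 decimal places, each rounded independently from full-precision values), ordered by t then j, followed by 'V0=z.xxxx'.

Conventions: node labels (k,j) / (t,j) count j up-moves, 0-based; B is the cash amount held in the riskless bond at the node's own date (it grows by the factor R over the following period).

Since d<R<u, set p* = (R−d)/(u−d) = 0.5763; price each node as the discounted p*-expectation of its children.
Payoffs at expiry: V(2,0)=50.0000, V(2,1)=0.0000, V(2,2)=0.0000
Node (1,0) S=113.1000: V=(p*·0.0000+(1−p*)·50.0000)/1.12=18.9165; Δ=(0.0000−50.0000)/(154.9470−88.2180)=-0.7493; B=V−Δ·S=103.6622
Node (1,1) S=198.6500: V=(p*·0.0000+(1−p*)·0.0000)/1.12=0.0000; Δ=(0.0000−0.0000)/(272.1505−154.9470)=0.0000; B=V−Δ·S=0.0000
Node (0,0) S=145.0000: V=(p*·0.0000+(1−p*)·18.9165)/1.12=7.1567; Δ=(0.0000−18.9165)/(198.6500−113.1000)=-0.2211; B=V−Δ·S=39.2185
Verification: the root portfolio costs Δ(0,0)·S0 + B(0,0) = 7.1567, matching V0.

(0,0): Delta=-0.2211 Bond=39.2185
(1,0): Delta=-0.7493 Bond=103.6622
(1,1): Delta=0.0000 Bond=0.0000
V0=7.1567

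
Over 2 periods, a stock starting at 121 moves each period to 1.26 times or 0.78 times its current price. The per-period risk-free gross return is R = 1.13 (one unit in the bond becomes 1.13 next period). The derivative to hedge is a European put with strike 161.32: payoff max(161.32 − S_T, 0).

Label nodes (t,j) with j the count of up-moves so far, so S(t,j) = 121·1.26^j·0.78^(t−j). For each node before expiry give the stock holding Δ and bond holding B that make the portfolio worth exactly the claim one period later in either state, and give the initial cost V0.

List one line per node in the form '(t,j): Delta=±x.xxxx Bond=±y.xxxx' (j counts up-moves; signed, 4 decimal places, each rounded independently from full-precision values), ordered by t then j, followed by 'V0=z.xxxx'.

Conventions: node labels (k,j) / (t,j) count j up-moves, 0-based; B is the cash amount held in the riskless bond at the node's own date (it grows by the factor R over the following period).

No-arbitrage ⇒ martingale measure with p* = (R−d)/(u−d) = 0.7292.
Terminal payoffs: V(2,0)=87.7036, V(2,1)=42.4012, V(2,2)=0.0000
Node (1,0) S=94.3800: V=(p*·42.4012+(1−p*)·87.7036)/1.13=48.3811; Δ=(42.4012−87.7036)/(118.9188−73.6164)=-1.0000; B=V−Δ·S=142.7611
Node (1,1) S=152.4600: V=(p*·0.0000+(1−p*)·42.4012)/1.13=10.1625; Δ=(0.0000−42.4012)/(192.0996−118.9188)=-0.5794; B=V−Δ·S=98.4984
Node (0,0) S=121.0000: V=(p*·10.1625+(1−p*)·48.3811)/1.13=18.1534; Δ=(10.1625−48.3811)/(152.4600−94.3800)=-0.6580; B=V−Δ·S=97.7754
Sanity check at the root: Δ(0,0)·S0 + B(0,0) reproduces V0 = 18.1534.

(0,0): Delta=-0.6580 Bond=97.7754
(1,0): Delta=-1.0000 Bond=142.7611
(1,1): Delta=-0.5794 Bond=98.4984
V0=18.1534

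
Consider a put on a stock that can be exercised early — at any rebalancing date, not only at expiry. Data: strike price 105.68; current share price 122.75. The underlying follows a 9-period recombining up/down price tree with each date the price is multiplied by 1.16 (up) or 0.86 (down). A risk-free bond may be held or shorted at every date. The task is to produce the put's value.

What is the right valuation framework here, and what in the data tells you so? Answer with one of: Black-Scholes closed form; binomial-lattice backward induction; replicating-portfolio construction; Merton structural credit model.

Key observation: the defining feature is the embedded early-exercise option across 9 discrete dates on the spot-122.75 tree; pricing the strike-105.68 put means working backward with an exercise test at every node.

framework: binomial-lattice backward induction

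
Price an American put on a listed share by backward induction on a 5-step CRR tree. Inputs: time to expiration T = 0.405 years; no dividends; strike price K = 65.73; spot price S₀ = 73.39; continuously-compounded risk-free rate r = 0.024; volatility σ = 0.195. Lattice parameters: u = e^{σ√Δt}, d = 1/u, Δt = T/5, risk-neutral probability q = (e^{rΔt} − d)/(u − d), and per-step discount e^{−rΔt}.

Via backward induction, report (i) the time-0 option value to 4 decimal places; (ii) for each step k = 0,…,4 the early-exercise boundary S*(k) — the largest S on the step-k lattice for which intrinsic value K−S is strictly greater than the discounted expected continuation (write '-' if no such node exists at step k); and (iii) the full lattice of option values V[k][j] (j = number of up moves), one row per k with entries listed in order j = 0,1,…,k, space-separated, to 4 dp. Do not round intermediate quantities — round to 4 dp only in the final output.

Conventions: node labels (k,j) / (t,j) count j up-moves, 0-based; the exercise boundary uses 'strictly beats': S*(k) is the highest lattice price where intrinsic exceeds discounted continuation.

price = 0.8540
boundary = - - - - 58.7797
tree:
0.8540
1.5042 0.2166
2.5928 0.4372 0.0000
4.3386 0.8825 0.0000 0.0000
6.9503 1.7814 0.0000 0.0000 0.0000
10.1236 3.5960 0.0000 0.0000 0.0000 0.0000

Δt=0.08100  u=1.05707  d=0.94601  q=0.50365  discount=0.99806
step 5 (expiry): payoffs max(K−S,0) = 10.1236 3.5960 0.0000 0.0000 0.0000 0.0000
step 4: (k=4,j=0): S=58.7797, K−S=6.9503, hold=6.8227 ⇒ V=6.9503 exercise | (k=4,j=1): S=65.6798, K−S=0.0502, hold=1.7814 ⇒ V=1.7814 continue | (k=4,j=2): S=73.3900, K−S=0.0000, hold=0.0000 ⇒ V=0.0000 continue | (k=4,j=3): S=82.0053, K−S=0.0000, hold=0.0000 ⇒ V=0.0000 continue | (k=4,j=4): S=91.6319, K−S=0.0000, hold=0.0000 ⇒ V=0.0000 continue  boundary S*=58.7797
step 3: (k=3,j=0): S=62.1340, K−S=3.5960, hold=4.3386 ⇒ V=4.3386 continue | (k=3,j=1): S=69.4280, K−S=0.0000, hold=0.8825 ⇒ V=0.8825 continue | (k=3,j=2): S=77.5781, K−S=0.0000, hold=0.0000 ⇒ V=0.0000 continue | (k=3,j=3): S=86.6851, K−S=0.0000, hold=0.0000 ⇒ V=0.0000 continue  boundary S*=-
step 2: (k=2,j=0): S=65.6798, K−S=0.0502, hold=2.5928 ⇒ V=2.5928 continue | (k=2,j=1): S=73.3900, K−S=0.0000, hold=0.4372 ⇒ V=0.4372 continue | (k=2,j=2): S=82.0053, K−S=0.0000, hold=0.0000 ⇒ V=0.0000 continue  boundary S*=-
step 1: (k=1,j=0): S=69.4280, K−S=0.0000, hold=1.5042 ⇒ V=1.5042 continue | (k=1,j=1): S=77.5781, K−S=0.0000, hold=0.2166 ⇒ V=0.2166 continue  boundary S*=-
step 0: (k=0,j=0): S=73.3900, K−S=0.0000, hold=0.8540 ⇒ V=0.8540 continue  boundary S*=-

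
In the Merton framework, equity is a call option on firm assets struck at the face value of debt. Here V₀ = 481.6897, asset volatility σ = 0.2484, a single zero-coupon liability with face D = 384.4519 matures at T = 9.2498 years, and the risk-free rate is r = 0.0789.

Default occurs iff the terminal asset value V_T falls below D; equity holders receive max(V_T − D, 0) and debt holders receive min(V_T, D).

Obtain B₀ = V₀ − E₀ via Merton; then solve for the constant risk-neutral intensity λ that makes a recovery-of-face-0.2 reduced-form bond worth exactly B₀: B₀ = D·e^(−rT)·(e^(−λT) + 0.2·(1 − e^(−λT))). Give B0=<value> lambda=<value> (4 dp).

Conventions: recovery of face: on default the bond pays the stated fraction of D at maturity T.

Apply the equity-as-call identities (strike 384.4519, horizon 9.2498 years):
d₁ = [ln(V₀/D) + (r + σ²/2)T] / (σ√T)
   = [ln(481.6897/384.4519) + (0.0789 + 0.5·0.2484²)·9.2498] / (0.2484·√9.2498)
   = [0.225481 + 1.015177] / 0.755471 = 1.642232
d₂ = d₁ − σ√T = 1.642232 − 0.755471 = 0.886761
N(d₁) = 0.949729,  N(d₂) = 0.812396,  e^(−rT) = 0.482001
E₀ = V₀·N(d₁) − D·e^(−rT)·N(d₂)
   = 481.6897·0.949729 − 384.4519·0.482001·0.812396 = 306.932656
B₀ = V₀ − E₀ = 481.6897 − 306.932656 = 174.757044
e^(−λT) = (B₀·e^(rT)/D − 0.2)/(1 − 0.2) = (174.7570·2.074685/384.4519 − 0.2)/0.8 = 0.92883955
λ = −ln(0.92883955)/9.2498 = 0.007981

B0=174.7570 lambda=0.0080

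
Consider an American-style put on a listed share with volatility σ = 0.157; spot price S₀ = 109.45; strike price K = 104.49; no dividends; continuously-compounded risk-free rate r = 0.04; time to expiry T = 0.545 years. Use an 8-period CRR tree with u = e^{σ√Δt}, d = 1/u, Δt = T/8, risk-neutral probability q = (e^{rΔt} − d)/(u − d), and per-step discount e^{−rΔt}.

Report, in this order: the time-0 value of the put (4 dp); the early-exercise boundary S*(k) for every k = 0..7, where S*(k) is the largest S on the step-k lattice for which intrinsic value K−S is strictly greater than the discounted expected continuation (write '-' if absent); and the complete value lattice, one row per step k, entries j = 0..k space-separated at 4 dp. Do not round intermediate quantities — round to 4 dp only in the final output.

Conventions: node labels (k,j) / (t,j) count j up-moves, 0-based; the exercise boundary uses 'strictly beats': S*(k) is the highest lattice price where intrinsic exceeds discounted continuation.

Δt=0.06813, u=1.04183, d=0.95985, q=0.52304, disc=e^(-rΔt)=0.99728
k=8 terminal: V=max(K-S,0) → 25.6325 18.8974 11.5871 3.6524 0.0000 0.0000 0.0000 0.0000 0.0000
k=7: j=0 S=82.1560 intr=22.3340 cont=22.0496 V=22.3340[EX]; j=1 S=89.1729 intr=15.3171 cont=15.0328 V=15.3171[EX]; j=2 S=96.7890 intr=7.7010 cont=7.4167 V=7.7010[EX]; j=3 S=105.0556 intr=0.0000 cont=1.7373 V=1.7373[hold]; j=4 S=114.0282 intr=0.0000 cont=0.0000 V=0.0000[hold]; j=5 S=123.7672 intr=0.0000 cont=0.0000 V=0.0000[hold]; j=6 S=134.3380 intr=0.0000 cont=0.0000 V=0.0000[hold]; j=7 S=145.8116 intr=0.0000 cont=0.0000 V=0.0000[hold]  S*(7)=96.7890
k=6: j=0 S=85.5926 intr=18.8974 cont=18.6131 V=18.8974[EX]; j=1 S=92.9029 intr=11.5871 cont=11.3027 V=11.5871[EX]; j=2 S=100.8376 intr=3.6524 cont=4.5693 V=4.5693[hold]; j=3 S=109.4500 intr=0.0000 cont=0.8264 V=0.8264[hold]; j=4 S=118.7980 intr=0.0000 cont=0.0000 V=0.0000[hold]; j=5 S=128.9443 intr=0.0000 cont=0.0000 V=0.0000[hold]; j=6 S=139.9573 intr=0.0000 cont=0.0000 V=0.0000[hold]  S*(6)=92.9029
k=5: j=0 S=89.1729 intr=15.3171 cont=15.0328 V=15.3171[EX]; j=1 S=96.7890 intr=7.7010 cont=7.8949 V=7.8949[hold]; j=2 S=105.0556 intr=0.0000 cont=2.6045 V=2.6045[hold]; j=3 S=114.0282 intr=0.0000 cont=0.3931 V=0.3931[hold]; j=4 S=123.7672 intr=0.0000 cont=0.0000 V=0.0000[hold]; j=5 S=134.3380 intr=0.0000 cont=0.0000 V=0.0000[hold]  S*(5)=89.1729
k=4: j=0 S=92.9029 intr=11.5871 cont=11.4039 V=11.5871[EX]; j=1 S=100.8376 intr=3.6524 cont=5.1138 V=5.1138[hold]; j=2 S=109.4500 intr=0.0000 cont=1.4439 V=1.4439[hold]; j=3 S=118.7980 intr=0.0000 cont=0.1870 V=0.1870[hold]; j=4 S=128.9443 intr=0.0000 cont=0.0000 V=0.0000[hold]  S*(4)=92.9029
k=3: j=0 S=96.7890 intr=7.7010 cont=8.1790 V=8.1790[hold]; j=1 S=105.0556 intr=0.0000 cont=3.1856 V=3.1856[hold]; j=2 S=114.0282 intr=0.0000 cont=0.7843 V=0.7843[hold]; j=3 S=123.7672 intr=0.0000 cont=0.0889 V=0.0889[hold]  S*(3)=-
k=2: j=0 S=100.8376 intr=3.6524 cont=5.5521 V=5.5521[hold]; j=1 S=109.4500 intr=0.0000 cont=1.9244 V=1.9244[hold]; j=2 S=118.7980 intr=0.0000 cont=0.4195 V=0.4195[hold]  S*(2)=-
k=1: j=0 S=105.0556 intr=0.0000 cont=3.6447 V=3.6447[hold]; j=1 S=114.0282 intr=0.0000 cont=1.1341 V=1.1341[hold]  S*(1)=-
k=0: j=0 S=109.4500 intr=0.0000 cont=2.3252 V=2.3252[hold]  S*(0)=-

price = 2.3252
boundary = - - - - 92.9029 89.1729 92.9029 96.7890
tree:
2.3252
3.6447 1.1341
5.5521 1.9244 0.4195
8.1790 3.1856 0.7843 0.0889
11.5871 5.1138 1.4439 0.1870 0.0000
15.3171 7.8949 2.6045 0.3931 0.0000 0.0000
18.8974 11.5871 4.5693 0.8264 0.0000 0.0000 0.0000
22.3340 15.3171 7.7010 1.7373 0.0000 0.0000 0.0000 0.0000
25.6325 18.8974 11.5871 3.6524 0.0000 0.0000 0.0000 0.0000 0.0000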